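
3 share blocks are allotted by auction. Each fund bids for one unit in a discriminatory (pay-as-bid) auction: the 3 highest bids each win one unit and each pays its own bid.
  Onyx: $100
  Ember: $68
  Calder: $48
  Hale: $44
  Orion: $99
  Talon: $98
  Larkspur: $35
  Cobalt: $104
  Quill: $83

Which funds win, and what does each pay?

Cobalt $104, Onyx $100, Orion $99

Sorting: 104 (Cobalt), 100 (Onyx), 99 (Orion), 98 (Talon), 83 (Quill), …
Top 3: Cobalt, Onyx, Orion.
Each winner pays its own bid: Cobalt $104, Onyx $100, Orion $99.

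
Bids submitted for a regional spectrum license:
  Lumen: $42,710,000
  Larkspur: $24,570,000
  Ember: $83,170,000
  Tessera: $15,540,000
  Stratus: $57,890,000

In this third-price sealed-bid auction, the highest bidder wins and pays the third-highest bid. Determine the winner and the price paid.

Rule: the highest bidder wins and pays the third-highest bid.
Bids in order: 83,170,000 (Ember) > 57,890,000 (Stratus) > 42,710,000 (Lumen) > 24,570,000 (Larkspur) > 15,540,000 (Tessera)
Ember wins; payment is bid #3 in the ranking = $42,710,000.

Ember pays $42,710,000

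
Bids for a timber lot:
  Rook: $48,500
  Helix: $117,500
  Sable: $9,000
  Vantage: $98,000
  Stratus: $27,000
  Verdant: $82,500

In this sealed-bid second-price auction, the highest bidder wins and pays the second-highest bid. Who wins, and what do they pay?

Bids in order: 117,500 (Helix) > 98,000 (Vantage) > 82,500 (Verdant) > 48,500 (Rook) > 27,000 (Stratus) > 9,000 (Sable)
Helix wins with the highest bid; price is set by the runner-up at $98,000.

Helix pays $98,000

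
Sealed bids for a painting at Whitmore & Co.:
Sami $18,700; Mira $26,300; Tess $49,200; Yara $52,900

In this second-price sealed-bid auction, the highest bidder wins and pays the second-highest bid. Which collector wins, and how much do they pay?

Bids ranked: 52,900 (Yara) > 49,200 (Tess) > 26,300 (Mira) > 18,700 (Sami)
Yara is highest; pays the second-highest bid, $49,200.

Yara pays $49,200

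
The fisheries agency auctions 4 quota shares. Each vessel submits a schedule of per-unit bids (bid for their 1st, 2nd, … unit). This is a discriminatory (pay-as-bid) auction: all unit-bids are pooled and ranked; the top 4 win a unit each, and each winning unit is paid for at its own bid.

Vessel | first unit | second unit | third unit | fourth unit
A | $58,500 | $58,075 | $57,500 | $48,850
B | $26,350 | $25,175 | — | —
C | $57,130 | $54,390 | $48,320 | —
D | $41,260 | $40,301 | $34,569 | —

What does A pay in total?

Pooled unit-bids ranked (top 4): 58,500 (A-1), 58,075 (A-2), 57,500 (A-3), 57,130 (C-1)
Next rejected bid: $54,390 (not a price — pay-as-bid).
A's winning unit-bids: 58,500 + 58,075 + 57,500 = $174,075.

A pays $174,075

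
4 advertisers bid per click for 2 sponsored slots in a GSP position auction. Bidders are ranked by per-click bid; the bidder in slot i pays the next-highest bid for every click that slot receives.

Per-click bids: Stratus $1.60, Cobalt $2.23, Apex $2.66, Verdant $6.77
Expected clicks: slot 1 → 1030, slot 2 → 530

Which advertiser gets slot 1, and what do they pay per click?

Verdant; $2.66 per click

Per-click bids in order: $6.77 (Verdant) > $2.66 (Apex) > $2.23 (Cobalt) > …
Slot 1 goes to the first-ranked bidder, Verdant, who pays the next bid down: $2.66/click.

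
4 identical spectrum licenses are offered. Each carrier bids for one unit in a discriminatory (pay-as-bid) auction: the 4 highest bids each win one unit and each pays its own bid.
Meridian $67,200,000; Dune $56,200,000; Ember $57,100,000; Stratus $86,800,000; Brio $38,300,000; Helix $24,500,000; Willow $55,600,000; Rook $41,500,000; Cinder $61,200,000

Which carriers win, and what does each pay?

Ordering the bids: 86,800,000 (Stratus), 67,200,000 (Meridian), 61,200,000 (Cinder), 57,100,000 (Ember), 56,200,000 (Dune), 55,600,000 (Willow), …
The 4 highest are Stratus, Meridian, Cinder, Ember.
Each winner pays its own bid: Stratus $86,800,000, Meridian $67,200,000, Cinder $61,200,000, Ember $57,100,000.

Stratus $86,800,000, Meridian $67,200,000, Cinder $61,200,000, Ember $57,100,000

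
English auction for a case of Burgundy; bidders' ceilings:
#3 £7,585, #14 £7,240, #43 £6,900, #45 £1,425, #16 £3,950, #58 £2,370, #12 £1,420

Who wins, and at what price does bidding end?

Rule: the price rises until one bidder remains; the winner pays the price at which the last rival dropped out.
Limits in order: 7,585 (#3) > 7,240 (#14) > 6,900 (#43) > 3,950 (#16) > 2,370 (#58) > 1,425 (#45) > …
Once the price passes £7,240, only #3 is left; the hammer falls at #14's limit of £7,240.

#3 wins at £7,240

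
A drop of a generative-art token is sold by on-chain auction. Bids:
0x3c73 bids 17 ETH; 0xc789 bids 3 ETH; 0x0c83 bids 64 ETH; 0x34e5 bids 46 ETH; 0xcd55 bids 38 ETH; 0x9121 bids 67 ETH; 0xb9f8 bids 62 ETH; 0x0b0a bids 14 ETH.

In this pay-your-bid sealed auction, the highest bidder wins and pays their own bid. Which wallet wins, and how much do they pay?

0x9121 pays 67 ETH

Rule: the highest bidder wins and pays their own bid.
Bids in order: 67 (0x9121) > 64 (0x0c83) > 62 (0xb9f8) > 46 (0x34e5) > 38 (0xcd55) > 17 (0x3c73) > …
0x9121 has the highest bid and pays exactly that: 67 ETH.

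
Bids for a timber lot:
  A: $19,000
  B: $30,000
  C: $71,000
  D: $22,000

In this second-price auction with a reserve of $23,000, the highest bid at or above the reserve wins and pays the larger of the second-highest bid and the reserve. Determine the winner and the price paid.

Second-price auction with a reserve of $23,000: the highest bid at or above the reserve wins and pays the larger of the second-highest bid and the reserve.
Sorting bids: 71,000 (C) > 30,000 (B) > 22,000 (D) > 19,000 (A)
Highest eligible bid: C at $71,000.
Second-highest bid $30,000 exceeds the reserve $23,000 → payment $30,000.

C pays $30,000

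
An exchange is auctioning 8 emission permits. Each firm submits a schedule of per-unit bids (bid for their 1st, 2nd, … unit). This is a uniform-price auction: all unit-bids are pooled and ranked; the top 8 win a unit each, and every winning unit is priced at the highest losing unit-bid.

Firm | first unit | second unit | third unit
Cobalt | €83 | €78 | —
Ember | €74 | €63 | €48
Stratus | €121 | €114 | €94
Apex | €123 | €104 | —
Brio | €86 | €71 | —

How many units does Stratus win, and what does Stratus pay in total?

Stratus: 3 units, pays €222

Merging the schedules and taking the best 8: 123 (Apex-1), 121 (Stratus-1), 114 (Stratus-2), 104 (Apex-2), 94 (Stratus-3), 86 (Brio-1), 83 (Cobalt-1), 78 (Cobalt-2)
The (k+1)-th unit-bid is €74.
Stratus wins 3 unit(s) at €74 each.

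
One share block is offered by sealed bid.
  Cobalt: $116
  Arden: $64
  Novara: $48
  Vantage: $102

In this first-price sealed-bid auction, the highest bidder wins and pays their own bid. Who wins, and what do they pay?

Rule: the highest bidder wins and pays their own bid.
Bids ranked: 116 (Cobalt) > 102 (Vantage) > 64 (Arden) > 48 (Novara)
Cobalt is highest → pays own bid, $116.

Cobalt pays $116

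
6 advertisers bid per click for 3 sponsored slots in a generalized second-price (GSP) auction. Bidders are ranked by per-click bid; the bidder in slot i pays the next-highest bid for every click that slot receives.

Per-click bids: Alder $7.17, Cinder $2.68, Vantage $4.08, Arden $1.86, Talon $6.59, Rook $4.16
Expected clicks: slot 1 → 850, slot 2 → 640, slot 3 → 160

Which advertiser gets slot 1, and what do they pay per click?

Alder; $6.59 per click

Per-click bids in order: $7.17 (Alder) > $6.59 (Talon) > $4.16 (Rook) > $4.08 (Vantage) > …
Slot 1 goes to the first-ranked bidder, Alder, who pays the next bid down: $6.59/click.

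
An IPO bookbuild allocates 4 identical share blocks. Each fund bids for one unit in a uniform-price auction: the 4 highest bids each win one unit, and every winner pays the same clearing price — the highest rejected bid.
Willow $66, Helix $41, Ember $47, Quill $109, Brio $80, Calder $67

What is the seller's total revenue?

Ordering the bids: 109 (Quill), 80 (Brio), 67 (Calder), 66 (Willow), 47 (Ember), 41 (Helix)
The 4 highest are Quill, Brio, Calder, Willow.
Highest unsuccessful bid: $47 → clearing price.
Total revenue = 4 × $47 = $188.

Total revenue: $188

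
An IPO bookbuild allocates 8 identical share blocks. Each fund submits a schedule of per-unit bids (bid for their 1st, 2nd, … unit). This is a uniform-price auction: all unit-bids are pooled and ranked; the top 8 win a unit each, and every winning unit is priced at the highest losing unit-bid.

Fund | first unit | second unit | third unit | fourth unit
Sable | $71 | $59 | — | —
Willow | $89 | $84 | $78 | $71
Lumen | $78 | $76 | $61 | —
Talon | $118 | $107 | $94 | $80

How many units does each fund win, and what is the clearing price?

Merging the schedules and taking the best 8: 118 (Talon-1), 107 (Talon-2), 94 (Talon-3), 89 (Willow-1), 84 (Willow-2), 80 (Talon-4), 78 (Willow-3), 78 (Lumen-1)
Highest rejected unit-bid = $76.
Allocation: Lumen 1, Talon 4, Willow 3.

Lumen 1, Talon 4, Willow 3; clearing price $76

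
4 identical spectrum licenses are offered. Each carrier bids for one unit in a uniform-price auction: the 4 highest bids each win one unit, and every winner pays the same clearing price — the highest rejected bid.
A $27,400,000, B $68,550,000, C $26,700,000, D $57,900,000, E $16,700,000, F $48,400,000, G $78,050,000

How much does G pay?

Bids ranked high→low: 78,050,000 (G), 68,550,000 (B), 57,900,000 (D), 48,400,000 (F), 27,400,000 (A), 26,700,000 (C), …
Top 4: G, B, D, F.
Clearing price = highest rejected bid = $27,400,000.
G wins → pays $27,400,000.

G pays $27,400,000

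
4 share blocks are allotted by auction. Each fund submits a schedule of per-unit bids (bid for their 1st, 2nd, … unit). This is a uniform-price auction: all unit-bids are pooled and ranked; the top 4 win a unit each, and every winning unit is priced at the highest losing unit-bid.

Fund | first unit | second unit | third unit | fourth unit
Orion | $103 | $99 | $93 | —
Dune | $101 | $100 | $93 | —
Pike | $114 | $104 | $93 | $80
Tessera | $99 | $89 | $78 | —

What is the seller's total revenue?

All unit-bids, highest first — top 4: 114 (Pike-1), 104 (Pike-2), 103 (Orion-1), 101 (Dune-1)
First bid not allocated: $100.
Allocation: Dune 1, Orion 1, Pike 2. Every unit priced at $100.
Revenue = 4 × 100 = $400.

Total revenue: $400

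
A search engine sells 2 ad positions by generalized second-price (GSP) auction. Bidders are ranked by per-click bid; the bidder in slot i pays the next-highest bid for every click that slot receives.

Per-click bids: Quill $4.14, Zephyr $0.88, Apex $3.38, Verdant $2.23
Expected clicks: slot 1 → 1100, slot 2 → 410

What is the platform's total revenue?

Per-click bids in order: $4.14 (Quill) > $3.38 (Apex) > $2.23 (Verdant) > …
Slot 1: Quill pays $3.38 × 1100 = $3718.00
Slot 2: Apex pays $2.23 × 410 = $914.30
Total = $4632.30

Total revenue: $4632.30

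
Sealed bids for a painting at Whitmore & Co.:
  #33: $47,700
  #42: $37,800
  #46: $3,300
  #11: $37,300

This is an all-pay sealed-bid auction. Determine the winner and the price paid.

Bids ranked: 47,700 (#33) > 37,800 (#42) > 37,300 (#11) > 3,300 (#46)
#33 wins with the top bid; all bids are sunk regardless.

#33 pays $47,700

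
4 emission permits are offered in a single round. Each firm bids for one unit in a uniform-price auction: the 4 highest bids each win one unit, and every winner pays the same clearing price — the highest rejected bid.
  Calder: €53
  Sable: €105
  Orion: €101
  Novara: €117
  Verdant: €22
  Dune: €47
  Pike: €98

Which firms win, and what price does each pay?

Novara, Sable, Orion, Pike; each pays €53

Sorting: 117 (Novara), 105 (Sable), 101 (Orion), 98 (Pike), 53 (Calder), 47 (Dune), …
Winners (4 units): Novara, Sable, Orion, Pike.
Highest unsuccessful bid: €53 → clearing price.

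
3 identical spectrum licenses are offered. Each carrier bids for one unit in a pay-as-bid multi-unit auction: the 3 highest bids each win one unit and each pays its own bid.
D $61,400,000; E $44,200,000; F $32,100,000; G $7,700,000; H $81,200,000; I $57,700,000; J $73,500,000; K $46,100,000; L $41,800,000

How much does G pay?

G pays $0

Sorting: 81,200,000 (H), 73,500,000 (J), 61,400,000 (D), 57,700,000 (I), 46,100,000 (K), …
Winners (3 units): H, J, D.
G does not win → $0.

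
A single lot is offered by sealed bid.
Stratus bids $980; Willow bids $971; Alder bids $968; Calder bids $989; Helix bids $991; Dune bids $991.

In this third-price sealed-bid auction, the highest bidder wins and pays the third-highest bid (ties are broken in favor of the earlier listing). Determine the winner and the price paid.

Helix pays $989

Rule: the highest bidder wins and pays the third-highest bid.
Bids in order: 991 (Helix) > 991 (Dune) > 989 (Calder) > 980 (Stratus) > 971 (Willow) > 968 (Alder)
Tie at $991 → Helix wins by tie-break.
Helix is highest; pays the third-highest bid, $989.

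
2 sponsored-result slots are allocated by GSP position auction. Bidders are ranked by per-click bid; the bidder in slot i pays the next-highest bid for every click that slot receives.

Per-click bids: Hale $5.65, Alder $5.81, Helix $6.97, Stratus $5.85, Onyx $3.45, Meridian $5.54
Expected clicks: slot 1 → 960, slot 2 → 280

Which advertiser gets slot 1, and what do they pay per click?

Helix; $5.85 per click

Per-click bids in order: $6.97 (Helix) > $5.85 (Stratus) > $5.81 (Alder) > …
Slot 1 goes to the first-ranked bidder, Helix, who pays the next bid down: $5.85/click.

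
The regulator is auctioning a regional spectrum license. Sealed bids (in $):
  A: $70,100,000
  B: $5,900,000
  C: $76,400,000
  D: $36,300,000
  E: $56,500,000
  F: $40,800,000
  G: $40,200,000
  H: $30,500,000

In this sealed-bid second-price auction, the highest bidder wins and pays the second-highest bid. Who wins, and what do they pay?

C pays $70,100,000

Sealed-bid second-price auction: the highest bidder wins and pays the second-highest bid.
Bids ranked: 76,400,000 (C) > 70,100,000 (A) > 56,500,000 (E) > 40,800,000 (F) > 40,200,000 (G) > 36,300,000 (D) > …
Second-price: C pays A's bid of $70,100,000.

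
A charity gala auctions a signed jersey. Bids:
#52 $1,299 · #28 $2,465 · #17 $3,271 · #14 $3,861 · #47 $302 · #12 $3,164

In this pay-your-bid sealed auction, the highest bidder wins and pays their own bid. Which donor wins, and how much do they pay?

#14 pays $3,861

Bids ranked: 3,861 (#14) > 3,271 (#17) > 3,164 (#12) > 2,465 (#28) > 1,299 (#52) > 302 (#47)
First-price: #14 pays what they bid, $3,861.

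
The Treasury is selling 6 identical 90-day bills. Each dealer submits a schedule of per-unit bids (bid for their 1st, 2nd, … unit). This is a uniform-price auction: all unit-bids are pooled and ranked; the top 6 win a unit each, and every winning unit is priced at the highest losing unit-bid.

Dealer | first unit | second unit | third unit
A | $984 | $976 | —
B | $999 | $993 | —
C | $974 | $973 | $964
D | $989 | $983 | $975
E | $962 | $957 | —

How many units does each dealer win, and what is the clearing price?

Pooled unit-bids ranked (top 6): 999 (B-1), 993 (B-2), 989 (D-1), 984 (A-1), 983 (D-2), 976 (A-2)
First bid not allocated: $975.
Allocation: A 2, B 2, D 2.

A 2, B 2, D 2; clearing price $975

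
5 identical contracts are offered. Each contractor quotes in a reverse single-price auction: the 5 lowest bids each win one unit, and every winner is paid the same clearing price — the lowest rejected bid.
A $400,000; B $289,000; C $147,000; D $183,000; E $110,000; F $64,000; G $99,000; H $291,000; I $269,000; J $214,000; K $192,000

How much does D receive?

D is paid $192,000

Sorting: 64,000 (F), 99,000 (G), 110,000 (E), 147,000 (C), 183,000 (D), 192,000 (K), 214,000 (J), …
Winners (5 units): F, G, E, C, D.
First losing bid is K's $192,000, which sets the uniform price.
D wins → is paid $192,000.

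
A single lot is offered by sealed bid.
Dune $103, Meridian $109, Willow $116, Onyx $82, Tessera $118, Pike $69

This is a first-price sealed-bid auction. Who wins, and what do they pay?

Tessera pays $118

First-price sealed-bid auction: the highest bidder wins and pays their own bid.
Bids in order: 118 (Tessera) > 116 (Willow) > 109 (Meridian) > 103 (Dune) > 82 (Onyx) > 69 (Pike)
First-price: Tessera pays what they bid, $118.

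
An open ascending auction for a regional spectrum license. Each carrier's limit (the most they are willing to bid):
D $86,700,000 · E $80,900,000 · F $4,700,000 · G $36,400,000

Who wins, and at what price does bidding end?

Limits in order: 86,700,000 (D) > 80,900,000 (E) > 36,400,000 (G) > 4,700,000 (F)
Bidding ends when E exits at $80,900,000; D takes it.

D wins at $80,900,000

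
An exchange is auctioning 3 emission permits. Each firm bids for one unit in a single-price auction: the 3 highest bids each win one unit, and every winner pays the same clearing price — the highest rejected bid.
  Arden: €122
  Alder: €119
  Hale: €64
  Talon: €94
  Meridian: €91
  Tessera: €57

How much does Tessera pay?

Ordering the bids: 122 (Arden), 119 (Alder), 94 (Talon), 91 (Meridian), 64 (Hale), …
Winners (3 units): Arden, Alder, Talon.
Highest unsuccessful bid: €91 → clearing price.
Tessera does not win → pays €0.

Tessera pays €0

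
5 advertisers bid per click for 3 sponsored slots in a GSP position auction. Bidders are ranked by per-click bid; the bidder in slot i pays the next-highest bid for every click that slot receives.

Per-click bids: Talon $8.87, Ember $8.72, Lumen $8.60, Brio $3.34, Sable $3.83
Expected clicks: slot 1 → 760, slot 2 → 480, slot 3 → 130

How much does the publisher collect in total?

Total revenue: $11253.10

Sorting advertisers: $8.87 (Talon) > $8.72 (Ember) > $8.60 (Lumen) > $3.83 (Sable) > …
Slot 1: Talon pays $8.72 × 760 = $6627.20
Slot 2: Ember pays $8.60 × 480 = $4128.00
Slot 3: Lumen pays $3.83 × 130 = $497.90
Total = $11253.10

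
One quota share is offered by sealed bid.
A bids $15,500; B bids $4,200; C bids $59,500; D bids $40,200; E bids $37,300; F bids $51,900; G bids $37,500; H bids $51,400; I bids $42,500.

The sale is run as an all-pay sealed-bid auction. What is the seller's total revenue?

Total revenue: $340,000

All-pay sealed-bid auction: the highest bidder wins the item, but every bidder pays their own bid.
Sorting bids: 59,500 (C) > 51,900 (F) > 51,400 (H) > 42,500 (I) > 40,200 (D) > 37,500 (G) > …
Every bidder forfeits their bid regardless of winning.
Revenue = 15,500 + 4,200 + 59,500 + 40,200 + 37,300 + 51,900 + 37,500 + 51,400 + 42,500 = $340,000.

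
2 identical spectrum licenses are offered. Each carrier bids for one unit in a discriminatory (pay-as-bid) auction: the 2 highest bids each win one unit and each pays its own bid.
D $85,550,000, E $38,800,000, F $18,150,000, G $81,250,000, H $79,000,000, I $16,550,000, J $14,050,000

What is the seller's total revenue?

Total revenue: $166,800,000

Sorting: 85,550,000 (D), 81,250,000 (G), 79,000,000 (H), 38,800,000 (E), …
Winners (2 units): D, G.
Total revenue = 85,550,000 + 81,250,000 = $166,800,000.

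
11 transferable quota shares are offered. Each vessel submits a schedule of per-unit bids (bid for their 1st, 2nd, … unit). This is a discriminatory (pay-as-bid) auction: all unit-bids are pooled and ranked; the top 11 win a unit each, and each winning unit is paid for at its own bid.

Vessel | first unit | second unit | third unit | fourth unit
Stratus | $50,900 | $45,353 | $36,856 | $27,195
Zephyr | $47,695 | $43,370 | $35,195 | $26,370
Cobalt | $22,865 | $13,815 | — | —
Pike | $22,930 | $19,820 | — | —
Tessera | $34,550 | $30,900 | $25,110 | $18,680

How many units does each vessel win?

Merging the schedules and taking the best 11: 50,900 (Stratus-1), 47,695 (Zephyr-1), 45,353 (Stratus-2), 43,370 (Zephyr-2), 36,856 (Stratus-3), 35,195 (Zephyr-3), 34,550 (Tessera-1), 30,900 (Tessera-2), 27,195 (Stratus-4), 26,370 (Zephyr-4), 25,110 (Tessera-3)
Next rejected bid: $22,930 (not a price — pay-as-bid).
Allocation: Stratus 4, Tessera 3, Zephyr 4.

Stratus 4, Tessera 3, Zephyr 4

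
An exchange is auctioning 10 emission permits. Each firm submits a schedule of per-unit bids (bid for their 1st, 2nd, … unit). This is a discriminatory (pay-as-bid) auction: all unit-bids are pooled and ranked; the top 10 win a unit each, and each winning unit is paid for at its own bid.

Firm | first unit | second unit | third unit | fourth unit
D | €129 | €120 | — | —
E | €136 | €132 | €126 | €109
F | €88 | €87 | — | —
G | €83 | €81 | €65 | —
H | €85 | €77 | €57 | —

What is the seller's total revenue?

Total revenue: €1,095

Merging the schedules and taking the best 10: 136 (E-1), 132 (E-2), 129 (D-1), 126 (E-3), 120 (D-2), 109 (E-4), 88 (F-1), 87 (F-2), 85 (H-1), 83 (G-1)
Next rejected bid: €81 (not a price — pay-as-bid).
Each winning unit pays its own bid.
Revenue = 136 + 132 + 129 + 126 + 120 + 109 + 88 + 87 + 85 + 83 = €1,095.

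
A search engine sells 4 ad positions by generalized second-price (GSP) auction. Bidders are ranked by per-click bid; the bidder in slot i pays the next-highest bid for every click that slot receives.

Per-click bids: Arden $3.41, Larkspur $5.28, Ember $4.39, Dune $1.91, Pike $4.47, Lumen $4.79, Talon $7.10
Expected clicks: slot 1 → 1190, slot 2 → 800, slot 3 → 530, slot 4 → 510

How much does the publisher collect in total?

Total revenue: $14723.20

Ranked by bid: $7.10 (Talon) > $5.28 (Larkspur) > $4.79 (Lumen) > $4.47 (Pike) > $4.39 (Ember) > …
Slot 1: Talon pays $5.28 × 1190 = $6283.20
Slot 2: Larkspur pays $4.79 × 800 = $3832.00
Slot 3: Lumen pays $4.47 × 530 = $2369.10
Slot 4: Pike pays $4.39 × 510 = $2238.90
Total = $14723.20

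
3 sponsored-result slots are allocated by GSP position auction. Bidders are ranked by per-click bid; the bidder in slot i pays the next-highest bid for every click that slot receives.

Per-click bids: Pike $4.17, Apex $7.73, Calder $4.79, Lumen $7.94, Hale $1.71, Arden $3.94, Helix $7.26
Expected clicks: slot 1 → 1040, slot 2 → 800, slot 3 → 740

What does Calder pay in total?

Calder pays $0.00

Per-click bids in order: $7.94 (Lumen) > $7.73 (Apex) > $7.26 (Helix) > $4.79 (Calder) > …
Calder ranks below slot 3 → no slot, pays nothing.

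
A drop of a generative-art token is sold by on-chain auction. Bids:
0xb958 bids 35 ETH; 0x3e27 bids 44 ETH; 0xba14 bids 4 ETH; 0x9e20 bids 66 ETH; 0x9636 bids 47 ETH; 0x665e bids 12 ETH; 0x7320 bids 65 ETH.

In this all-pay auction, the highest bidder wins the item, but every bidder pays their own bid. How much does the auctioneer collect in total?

Bids in order: 66 (0x9e20) > 65 (0x7320) > 47 (0x9636) > 44 (0x3e27) > 35 (0xb958) > 12 (0x665e) > …
Every bidder forfeits their bid regardless of winning.
Revenue = 35 + 44 + 4 + 66 + 47 + 12 + 65 = 273 ETH.

Total revenue: 273 ETH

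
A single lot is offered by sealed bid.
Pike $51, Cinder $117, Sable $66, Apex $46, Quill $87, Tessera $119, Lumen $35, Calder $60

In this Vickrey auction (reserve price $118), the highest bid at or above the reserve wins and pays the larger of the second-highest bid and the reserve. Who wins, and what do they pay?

Bids ranked: 119 (Tessera) > 117 (Cinder) > 87 (Quill) > 66 (Sable) > 60 (Calder) > 51 (Pike) > …
Tessera has the top bid at or above the reserve ($119).
Second-highest bid $117 is below the reserve $118, so the reserve binds → payment $118.

Tessera pays $118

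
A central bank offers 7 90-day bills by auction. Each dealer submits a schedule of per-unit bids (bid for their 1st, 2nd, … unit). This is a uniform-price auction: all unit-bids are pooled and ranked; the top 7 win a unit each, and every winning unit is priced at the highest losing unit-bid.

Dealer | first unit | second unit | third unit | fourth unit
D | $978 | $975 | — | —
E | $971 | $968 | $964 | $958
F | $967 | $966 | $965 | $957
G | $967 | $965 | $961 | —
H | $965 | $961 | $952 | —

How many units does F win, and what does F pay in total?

F: 2 units, pays $1,930

All unit-bids, highest first — top 7: 978 (D-1), 975 (D-2), 971 (E-1), 968 (E-2), 967 (F-1), 967 (G-1), 966 (F-2)
The (k+1)-th unit-bid is $965.
F wins 2 unit(s) at $965 each.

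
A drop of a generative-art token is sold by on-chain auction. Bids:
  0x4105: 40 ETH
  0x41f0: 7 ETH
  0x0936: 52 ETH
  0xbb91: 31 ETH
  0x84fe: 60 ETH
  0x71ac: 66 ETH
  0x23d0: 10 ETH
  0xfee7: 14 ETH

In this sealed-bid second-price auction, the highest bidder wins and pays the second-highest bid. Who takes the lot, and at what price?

Bids in order: 66 (0x71ac) > 60 (0x84fe) > 52 (0x0936) > 40 (0x4105) > 31 (0xbb91) > 14 (0xfee7) > …
0x71ac is highest; pays the second-highest bid, 60 ETH.

0x71ac pays 60 ETH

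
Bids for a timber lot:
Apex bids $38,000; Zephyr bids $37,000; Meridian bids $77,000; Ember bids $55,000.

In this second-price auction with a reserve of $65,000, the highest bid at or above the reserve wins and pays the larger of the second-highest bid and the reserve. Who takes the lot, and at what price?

Meridian pays $65,000

Bids in order: 77,000 (Meridian) > 55,000 (Ember) > 38,000 (Apex) > 37,000 (Zephyr)
Meridian has the top bid at or above the reserve ($77,000).
max(second-highest $55,000, reserve $65,000) = $65,000.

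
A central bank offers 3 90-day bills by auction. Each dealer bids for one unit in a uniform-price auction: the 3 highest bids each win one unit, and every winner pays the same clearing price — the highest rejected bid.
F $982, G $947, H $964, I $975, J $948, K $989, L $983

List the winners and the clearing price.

Sorting: 989 (K), 983 (L), 982 (F), 975 (I), 964 (H), …
Top 3: K, L, F.
Clearing price = highest rejected bid = $975.

K, L, F; each pays $975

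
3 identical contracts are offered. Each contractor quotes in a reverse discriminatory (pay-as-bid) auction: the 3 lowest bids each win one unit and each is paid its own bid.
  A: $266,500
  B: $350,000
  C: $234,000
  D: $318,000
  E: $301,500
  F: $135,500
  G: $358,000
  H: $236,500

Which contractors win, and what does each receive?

Sorting: 135,500 (F), 234,000 (C), 236,500 (H), 266,500 (A), 301,500 (E), …
Winners (3 units): F, C, H.
Each winner is paid its own bid: F $135,500, C $234,000, H $236,500.

F $135,500, C $234,000, H $236,500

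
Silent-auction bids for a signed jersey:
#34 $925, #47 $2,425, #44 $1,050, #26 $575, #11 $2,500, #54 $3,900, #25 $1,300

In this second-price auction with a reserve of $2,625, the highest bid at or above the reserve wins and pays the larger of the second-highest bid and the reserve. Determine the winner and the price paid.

Bids in order: 3,900 (#54) > 2,500 (#11) > 2,425 (#47) > 1,300 (#25) > 1,050 (#44) > 925 (#34) > …
#54 has the top bid at or above the reserve ($3,900).
Second-highest bid $2,500 is below the reserve $2,625, so the reserve binds → payment $2,625.

#54 pays $2,625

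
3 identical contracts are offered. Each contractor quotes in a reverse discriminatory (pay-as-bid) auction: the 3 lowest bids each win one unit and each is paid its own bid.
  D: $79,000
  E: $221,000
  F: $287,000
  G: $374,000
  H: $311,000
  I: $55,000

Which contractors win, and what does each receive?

Sorting: 55,000 (I), 79,000 (D), 221,000 (E), 287,000 (F), 311,000 (H), …
Lowest 3: I, D, E.
Each winner is paid its own bid: I $55,000, D $79,000, E $221,000.

I $55,000, D $79,000, E $221,000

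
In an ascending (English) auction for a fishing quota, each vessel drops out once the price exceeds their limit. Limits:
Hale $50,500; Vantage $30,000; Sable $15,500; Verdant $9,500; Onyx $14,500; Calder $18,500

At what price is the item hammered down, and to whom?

Hale wins at $30,000

Rule: the price rises until one bidder remains; the winner pays the price at which the last rival dropped out.
Sorting limits: 50,500 (Hale) > 30,000 (Vantage) > 18,500 (Calder) > 15,500 (Sable) > 14,500 (Onyx) > 9,500 (Verdant)
Once the price passes $30,000, only Hale is left; the hammer falls at Vantage's limit of $30,000.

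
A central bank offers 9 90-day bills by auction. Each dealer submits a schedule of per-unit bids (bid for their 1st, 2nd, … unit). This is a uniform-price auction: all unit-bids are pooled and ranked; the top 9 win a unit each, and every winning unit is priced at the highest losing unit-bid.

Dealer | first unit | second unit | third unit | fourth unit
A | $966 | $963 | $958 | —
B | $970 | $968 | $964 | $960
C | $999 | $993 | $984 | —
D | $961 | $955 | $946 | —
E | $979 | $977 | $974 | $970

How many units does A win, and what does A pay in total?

Merging the schedules and taking the best 9: 999 (C-1), 993 (C-2), 984 (C-3), 979 (E-1), 977 (E-2), 974 (E-3), 970 (B-1), 970 (E-4), 968 (B-2)
First bid not allocated: $966.
A wins 0 unit(s) at $966 each.

A: 0 units, pays $0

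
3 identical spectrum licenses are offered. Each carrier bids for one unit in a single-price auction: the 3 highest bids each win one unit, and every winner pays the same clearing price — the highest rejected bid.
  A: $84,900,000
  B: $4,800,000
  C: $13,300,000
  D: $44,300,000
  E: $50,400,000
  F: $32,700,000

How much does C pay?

C pays $0

Bids ranked high→low: 84,900,000 (A), 50,400,000 (E), 44,300,000 (D), 32,700,000 (F), 13,300,000 (C), …
Top 3: A, E, D.
Clearing price = highest rejected bid = $32,700,000.
C does not win → pays $0.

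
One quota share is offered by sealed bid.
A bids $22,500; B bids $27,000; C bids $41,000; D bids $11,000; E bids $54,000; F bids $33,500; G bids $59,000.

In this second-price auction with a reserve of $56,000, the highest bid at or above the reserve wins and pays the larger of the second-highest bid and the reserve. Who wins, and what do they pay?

Second-price auction with a reserve of $56,000: the highest bid at or above the reserve wins and pays the larger of the second-highest bid and the reserve.
Bids ranked: 59,000 (G) > 54,000 (E) > 41,000 (C) > 33,500 (F) > 27,000 (B) > 22,500 (A) > …
Highest eligible bid: G at $59,000.
Second-highest bid $54,000 is below the reserve $56,000, so the reserve binds → payment $56,000.

G pays $56,000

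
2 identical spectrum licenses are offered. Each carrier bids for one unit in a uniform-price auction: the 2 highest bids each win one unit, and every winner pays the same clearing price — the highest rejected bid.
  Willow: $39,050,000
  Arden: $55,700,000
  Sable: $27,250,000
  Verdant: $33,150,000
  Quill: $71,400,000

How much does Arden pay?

Ordering the bids: 71,400,000 (Quill), 55,700,000 (Arden), 39,050,000 (Willow), 33,150,000 (Verdant), …
Top 2: Quill, Arden.
First losing bid is Willow's $39,050,000, which sets the uniform price.
Arden wins → pays $39,050,000.

Arden pays $39,050,000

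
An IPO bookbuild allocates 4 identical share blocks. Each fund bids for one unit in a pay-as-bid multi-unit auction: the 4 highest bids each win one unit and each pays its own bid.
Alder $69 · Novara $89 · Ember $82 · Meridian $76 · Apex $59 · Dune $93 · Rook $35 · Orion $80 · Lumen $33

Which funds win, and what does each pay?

Bids ranked high→low: 93 (Dune), 89 (Novara), 82 (Ember), 80 (Orion), 76 (Meridian), 69 (Alder), …
Winners (4 units): Dune, Novara, Ember, Orion.
Each winner pays its own bid: Dune $93, Novara $89, Ember $82, Orion $80.

Dune $93, Novara $89, Ember $82, Orion $80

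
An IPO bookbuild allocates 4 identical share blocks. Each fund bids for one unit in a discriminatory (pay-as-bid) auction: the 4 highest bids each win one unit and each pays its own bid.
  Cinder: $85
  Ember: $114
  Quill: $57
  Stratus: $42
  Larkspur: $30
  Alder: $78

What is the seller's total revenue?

Bids ranked high→low: 114 (Ember), 85 (Cinder), 78 (Alder), 57 (Quill), 42 (Stratus), 30 (Larkspur)
Winners (4 units): Ember, Cinder, Alder, Quill.
Total revenue = 114 + 85 + 78 + 57 = $334.

Total revenue: $334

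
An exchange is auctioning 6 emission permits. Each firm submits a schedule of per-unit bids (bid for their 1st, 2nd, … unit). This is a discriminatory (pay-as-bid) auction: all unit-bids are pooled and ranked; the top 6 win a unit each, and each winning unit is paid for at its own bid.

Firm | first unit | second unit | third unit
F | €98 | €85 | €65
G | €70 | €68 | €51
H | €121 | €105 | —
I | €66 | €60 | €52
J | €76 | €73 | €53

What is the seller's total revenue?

Total revenue: €558

Pooled unit-bids ranked (top 6): 121 (H-1), 105 (H-2), 98 (F-1), 85 (F-2), 76 (J-1), 73 (J-2)
Next rejected bid: €70 (not a price — pay-as-bid).
Each winning unit pays its own bid.
Revenue = 121 + 105 + 98 + 85 + 76 + 73 = €558.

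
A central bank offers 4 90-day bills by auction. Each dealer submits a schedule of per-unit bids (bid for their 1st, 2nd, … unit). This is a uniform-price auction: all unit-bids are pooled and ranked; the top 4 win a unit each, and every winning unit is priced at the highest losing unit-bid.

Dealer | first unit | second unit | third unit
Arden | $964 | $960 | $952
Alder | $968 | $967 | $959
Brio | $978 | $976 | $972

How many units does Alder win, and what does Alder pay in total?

All unit-bids, highest first — top 4: 978 (Brio-1), 976 (Brio-2), 972 (Brio-3), 968 (Alder-1)
Highest rejected unit-bid = $967.
Alder wins 1 unit(s) at $967 each.

Alder: 1 unit, pays $967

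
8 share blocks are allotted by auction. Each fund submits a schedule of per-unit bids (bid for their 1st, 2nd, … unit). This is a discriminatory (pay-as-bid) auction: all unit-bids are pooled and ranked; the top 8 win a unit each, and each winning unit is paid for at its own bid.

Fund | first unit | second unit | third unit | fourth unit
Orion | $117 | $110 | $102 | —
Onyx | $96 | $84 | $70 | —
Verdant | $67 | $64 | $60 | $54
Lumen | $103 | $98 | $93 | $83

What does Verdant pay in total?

Pooled unit-bids ranked (top 8): 117 (Orion-1), 110 (Orion-2), 103 (Lumen-1), 102 (Orion-3), 98 (Lumen-2), 96 (Onyx-1), 93 (Lumen-3), 84 (Onyx-2)
Next rejected bid: $83 (not a price — pay-as-bid).
Verdant wins no units.

Verdant pays $0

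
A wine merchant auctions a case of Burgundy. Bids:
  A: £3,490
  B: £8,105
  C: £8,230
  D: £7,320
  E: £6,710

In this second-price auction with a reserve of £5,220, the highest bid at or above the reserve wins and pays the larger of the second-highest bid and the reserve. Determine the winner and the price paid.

Second-price auction with a reserve of £5,220: the highest bid at or above the reserve wins and pays the larger of the second-highest bid and the reserve.
Sorting bids: 8,230 (C) > 8,105 (B) > 7,320 (D) > 6,710 (E) > 3,490 (A)
C has the top bid at or above the reserve (£8,230).
Second-highest bid £8,105 exceeds the reserve £5,220 → payment £8,105.

C pays £8,105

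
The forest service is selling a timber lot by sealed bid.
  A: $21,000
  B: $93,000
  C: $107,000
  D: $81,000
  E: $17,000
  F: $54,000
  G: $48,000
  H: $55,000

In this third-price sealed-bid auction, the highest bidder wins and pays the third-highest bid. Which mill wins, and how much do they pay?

Sorting bids: 107,000 (C) > 93,000 (B) > 81,000 (D) > 55,000 (H) > 54,000 (F) > 48,000 (G) > …
C wins; payment is bid #3 in the ranking = $81,000.

C pays $81,000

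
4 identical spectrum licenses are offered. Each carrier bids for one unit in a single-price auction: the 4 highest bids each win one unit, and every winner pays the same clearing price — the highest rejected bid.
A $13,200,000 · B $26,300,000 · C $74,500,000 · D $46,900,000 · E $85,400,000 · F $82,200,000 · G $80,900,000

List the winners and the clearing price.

E, F, G, C; each pays $46,900,000

Bids ranked high→low: 85,400,000 (E), 82,200,000 (F), 80,900,000 (G), 74,500,000 (C), 46,900,000 (D), 26,300,000 (B), …
The 4 highest are E, F, G, C.
Highest unsuccessful bid: $46,900,000 → clearing price.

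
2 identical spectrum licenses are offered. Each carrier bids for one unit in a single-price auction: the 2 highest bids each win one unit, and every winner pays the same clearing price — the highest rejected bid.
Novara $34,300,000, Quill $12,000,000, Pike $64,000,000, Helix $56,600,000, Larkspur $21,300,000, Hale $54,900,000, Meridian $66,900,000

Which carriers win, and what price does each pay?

Ordering the bids: 66,900,000 (Meridian), 64,000,000 (Pike), 56,600,000 (Helix), 54,900,000 (Hale), …
Winners (2 units): Meridian, Pike.
Highest unsuccessful bid: $56,600,000 → clearing price.

Meridian, Pike; each pays $56,600,000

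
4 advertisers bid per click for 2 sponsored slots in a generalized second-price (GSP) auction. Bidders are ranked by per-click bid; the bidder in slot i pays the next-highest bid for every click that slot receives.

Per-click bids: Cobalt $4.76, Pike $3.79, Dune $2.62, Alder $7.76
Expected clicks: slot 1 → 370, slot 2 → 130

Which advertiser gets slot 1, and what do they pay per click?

Per-click bids in order: $7.76 (Alder) > $4.76 (Cobalt) > $3.79 (Pike) > …
Slot 1 goes to the first-ranked bidder, Alder, who pays the next bid down: $4.76/click.

Alder; $4.76 per click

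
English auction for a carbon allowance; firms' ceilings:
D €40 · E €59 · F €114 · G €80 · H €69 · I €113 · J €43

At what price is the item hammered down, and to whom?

F wins at €113

Limits in order: 114 (F) > 113 (I) > 80 (G) > 69 (H) > 59 (E) > 43 (J) > …
Bidding ends when I exits at €113; F takes it.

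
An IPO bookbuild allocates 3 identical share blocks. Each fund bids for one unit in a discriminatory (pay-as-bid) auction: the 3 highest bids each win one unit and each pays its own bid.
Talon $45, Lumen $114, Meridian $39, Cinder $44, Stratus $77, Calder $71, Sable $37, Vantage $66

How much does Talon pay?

Talon pays $0

Ordering the bids: 114 (Lumen), 77 (Stratus), 71 (Calder), 66 (Vantage), 45 (Talon), …
Winners (3 units): Lumen, Stratus, Calder.
Talon does not win → $0.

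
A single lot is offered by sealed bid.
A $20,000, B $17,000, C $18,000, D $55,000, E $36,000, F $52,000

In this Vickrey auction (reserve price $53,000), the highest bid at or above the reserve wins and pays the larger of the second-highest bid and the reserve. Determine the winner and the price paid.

D pays $53,000

Sorting bids: 55,000 (D) > 52,000 (F) > 36,000 (E) > 20,000 (A) > 18,000 (C) > 17,000 (B)
D has the top bid at or above the reserve ($55,000).
max(second-highest $52,000, reserve $53,000) = $53,000.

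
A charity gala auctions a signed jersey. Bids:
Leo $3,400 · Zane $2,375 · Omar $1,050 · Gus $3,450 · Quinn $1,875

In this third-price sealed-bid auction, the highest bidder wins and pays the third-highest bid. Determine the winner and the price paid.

Bids in order: 3,450 (Gus) > 3,400 (Leo) > 2,375 (Zane) > 1,875 (Quinn) > 1,050 (Omar)
Gus is highest; pays the third-highest bid, $2,375.

Gus pays $2,375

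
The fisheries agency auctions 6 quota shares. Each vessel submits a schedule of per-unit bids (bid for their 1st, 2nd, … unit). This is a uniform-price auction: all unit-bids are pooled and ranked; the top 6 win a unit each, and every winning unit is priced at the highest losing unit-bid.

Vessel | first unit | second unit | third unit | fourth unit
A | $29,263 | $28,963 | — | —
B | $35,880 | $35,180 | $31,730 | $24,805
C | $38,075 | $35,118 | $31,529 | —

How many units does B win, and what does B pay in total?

All unit-bids, highest first — top 6: 38,075 (C-1), 35,880 (B-1), 35,180 (B-2), 35,118 (C-2), 31,730 (B-3), 31,529 (C-3)
The (k+1)-th unit-bid is $29,263.
B wins 3 unit(s) at $29,263 each.

B: 3 units, pays $87,789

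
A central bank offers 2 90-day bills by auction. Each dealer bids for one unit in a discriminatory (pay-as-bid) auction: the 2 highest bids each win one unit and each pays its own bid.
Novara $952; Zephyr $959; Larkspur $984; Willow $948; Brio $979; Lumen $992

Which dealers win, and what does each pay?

Sorting: 992 (Lumen), 984 (Larkspur), 979 (Brio), 959 (Zephyr), …
Winners (2 units): Lumen, Larkspur.
Each winner pays its own bid: Lumen $992, Larkspur $984.

Lumen $992, Larkspur $984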